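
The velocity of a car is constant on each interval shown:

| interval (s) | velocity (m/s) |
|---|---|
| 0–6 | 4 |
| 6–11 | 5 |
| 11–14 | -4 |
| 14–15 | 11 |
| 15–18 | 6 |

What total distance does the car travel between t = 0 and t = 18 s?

90 m

Distance (not displacement) is the total path length: add the absolute areas under v-t.
0–6 s: |4| × 6 = 24 m
6–11 s: |5| × 5 = 25 m
11–14 s: |-4| × 3 = 12 m
14–15 s: |11| × 1 = 11 m
15–18 s: |6| × 3 = 18 m
Total distance = 90 m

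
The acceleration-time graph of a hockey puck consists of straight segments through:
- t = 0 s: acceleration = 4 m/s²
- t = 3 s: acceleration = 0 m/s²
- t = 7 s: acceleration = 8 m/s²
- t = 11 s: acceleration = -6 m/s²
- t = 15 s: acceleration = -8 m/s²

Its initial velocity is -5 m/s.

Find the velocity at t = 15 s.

Δv equals the area under the a-t graph; then v = v₀ + Δv.
0–3 s: ½(4 + 0)(3) = 6 m/s
3–7 s: ½(0 + 8)(4) = 16 m/s
7–11 s: ½(8 + -6)(4) = 4 m/s
11–15 s: ½(-6 + -8)(4) = -28 m/s
Δv = -2 m/s, so v(15) = -5 + (-2) = -7 m/s.

-7 m/s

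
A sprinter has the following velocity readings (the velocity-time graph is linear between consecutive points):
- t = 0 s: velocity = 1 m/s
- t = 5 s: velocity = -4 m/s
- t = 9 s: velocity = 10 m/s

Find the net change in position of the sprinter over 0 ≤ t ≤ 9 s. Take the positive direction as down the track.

4.5 m

Displacement is the signed area under the v-t curve.
0–5 s: ½(1 + -4)(5) = -7.5 m
5–9 s: ½(-4 + 10)(4) = 12 m
Net displacement = 4.5 m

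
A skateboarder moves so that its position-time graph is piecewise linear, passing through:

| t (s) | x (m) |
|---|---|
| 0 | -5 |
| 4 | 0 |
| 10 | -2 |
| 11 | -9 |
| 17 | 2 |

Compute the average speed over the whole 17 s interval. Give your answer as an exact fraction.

25/17 m/s

Average speed = (total path length)/(elapsed time); on a piecewise-linear x-t graph the path length is Σ|Δx|.
0–4 s: |Δx| = |0 − -5| = 5 m
4–10 s: |Δx| = |-2 − 0| = 2 m
10–11 s: |Δx| = |-9 − -2| = 7 m
11–17 s: |Δx| = |2 − -9| = 11 m
Total path = 25 m; average speed = 25/17 = 25/17 m/s.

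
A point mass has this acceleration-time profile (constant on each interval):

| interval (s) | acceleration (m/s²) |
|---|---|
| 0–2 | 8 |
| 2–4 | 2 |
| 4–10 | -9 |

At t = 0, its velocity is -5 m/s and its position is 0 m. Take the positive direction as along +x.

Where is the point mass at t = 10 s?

-40 m

On each constant-a segment, Δv = aΔt and Δx = v₀Δt + ½aΔt²; chain segment to segment.
0–2 s: v starts -5 m/s; Δx = -5·2 + ½·8·2² = 6 m; v ends 11 m/s.
2–4 s: v starts 11 m/s; Δx = 11·2 + ½·2·2² = 26 m; v ends 15 m/s.
4–10 s: v starts 15 m/s; Δx = 15·6 + ½·-9·6² = -72 m; v ends -39 m/s.
x(10) = 0 + Σ Δx = -40 m.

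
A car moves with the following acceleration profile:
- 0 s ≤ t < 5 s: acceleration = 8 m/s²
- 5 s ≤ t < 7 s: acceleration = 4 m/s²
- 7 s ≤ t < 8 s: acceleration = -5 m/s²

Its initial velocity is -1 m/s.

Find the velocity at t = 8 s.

Δv equals the area under the a-t graph; then v = v₀ + Δv.
0–5 s: 8 × 5 = 40 m/s
5–7 s: 4 × 2 = 8 m/s
7–8 s: -5 × 1 = -5 m/s
Δv = 43 m/s, so v(8) = -1 + (43) = 42 m/s.

42 m/s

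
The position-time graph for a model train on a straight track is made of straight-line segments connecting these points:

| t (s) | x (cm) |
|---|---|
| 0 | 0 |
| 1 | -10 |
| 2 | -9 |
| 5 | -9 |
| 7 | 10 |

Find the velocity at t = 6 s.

9.5 cm/s

Velocity is the slope of the x-t graph on 5–7 s: (10 − -9)/(7 − 5) = 9.5 cm/s.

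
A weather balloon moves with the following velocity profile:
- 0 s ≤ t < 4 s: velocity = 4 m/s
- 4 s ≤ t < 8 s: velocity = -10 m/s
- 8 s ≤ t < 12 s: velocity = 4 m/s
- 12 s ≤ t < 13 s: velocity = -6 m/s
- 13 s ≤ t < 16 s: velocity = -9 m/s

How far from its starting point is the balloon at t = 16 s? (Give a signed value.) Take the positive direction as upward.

Net displacement equals the area under the velocity-time graph (areas below the axis count negative).
0–4 s: 4 × 4 = 16 m
4–8 s: -10 × 4 = -40 m
8–12 s: 4 × 4 = 16 m
12–13 s: -6 × 1 = -6 m
13–16 s: -9 × 3 = -27 m
Net displacement = -41 m

-41 m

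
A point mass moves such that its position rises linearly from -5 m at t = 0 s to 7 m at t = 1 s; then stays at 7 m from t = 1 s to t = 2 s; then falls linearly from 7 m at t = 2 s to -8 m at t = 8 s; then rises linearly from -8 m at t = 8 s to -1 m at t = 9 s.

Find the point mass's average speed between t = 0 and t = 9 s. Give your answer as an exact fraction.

34/9 m/s

Average speed = (total path length)/(elapsed time); on a piecewise-linear x-t graph the path length is Σ|Δx|.
0–1 s: |Δx| = |7 − -5| = 12 m
1–2 s: |Δx| = |7 − 7| = 0 m
2–8 s: |Δx| = |-8 − 7| = 15 m
8–9 s: |Δx| = |-1 − -8| = 7 m
Total path = 34 m; average speed = 34/9 = 34/9 m/s.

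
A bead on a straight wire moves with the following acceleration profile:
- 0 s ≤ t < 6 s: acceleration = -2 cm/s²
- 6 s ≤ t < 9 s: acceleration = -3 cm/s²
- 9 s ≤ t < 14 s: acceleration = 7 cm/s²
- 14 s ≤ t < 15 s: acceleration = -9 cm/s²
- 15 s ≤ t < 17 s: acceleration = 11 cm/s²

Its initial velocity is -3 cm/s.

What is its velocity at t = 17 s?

24 cm/s

Δv equals the area under the a-t graph; then v = v₀ + Δv.
0–6 s: -2 × 6 = -12 cm/s
6–9 s: -3 × 3 = -9 cm/s
9–14 s: 7 × 5 = 35 cm/s
14–15 s: -9 × 1 = -9 cm/s
15–17 s: 11 × 2 = 22 cm/s
Δv = 27 cm/s, so v(17) = -3 + (27) = 24 cm/s.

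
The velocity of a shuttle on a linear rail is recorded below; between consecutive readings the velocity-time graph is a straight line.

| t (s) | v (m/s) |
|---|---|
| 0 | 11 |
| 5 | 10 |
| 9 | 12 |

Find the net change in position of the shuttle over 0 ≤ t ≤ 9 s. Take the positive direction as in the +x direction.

96.5 m

Displacement is the signed area under the v-t curve.
0–5 s: ½(11 + 10)(5) = 52.5 m
5–9 s: ½(10 + 12)(4) = 44 m
Net displacement = 96.5 m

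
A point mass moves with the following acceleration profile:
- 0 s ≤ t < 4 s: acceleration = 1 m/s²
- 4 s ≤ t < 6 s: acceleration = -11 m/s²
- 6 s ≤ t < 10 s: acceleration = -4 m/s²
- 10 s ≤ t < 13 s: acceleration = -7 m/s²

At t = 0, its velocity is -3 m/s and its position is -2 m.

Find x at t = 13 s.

-284.5 m

On each constant-a segment, Δv = aΔt and Δx = v₀Δt + ½aΔt²; chain segment to segment.
0–4 s: v starts -3 m/s; Δx = -3·4 + ½·1·4² = -4 m; v ends 1 m/s.
4–6 s: v starts 1 m/s; Δx = 1·2 + ½·-11·2² = -20 m; v ends -21 m/s.
6–10 s: v starts -21 m/s; Δx = -21·4 + ½·-4·4² = -116 m; v ends -37 m/s.
10–13 s: v starts -37 m/s; Δx = -37·3 + ½·-7·3² = -142.5 m; v ends -58 m/s.
x(13) = -2 + Σ Δx = -284.5 m.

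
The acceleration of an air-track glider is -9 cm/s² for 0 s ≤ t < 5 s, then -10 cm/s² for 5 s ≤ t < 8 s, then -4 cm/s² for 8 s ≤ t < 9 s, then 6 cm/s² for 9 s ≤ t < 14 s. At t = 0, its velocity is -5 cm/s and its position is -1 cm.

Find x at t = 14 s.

-760.5 cm

On each constant-a segment, Δv = aΔt and Δx = v₀Δt + ½aΔt²; chain segment to segment.
0–5 s: v starts -5 cm/s; Δx = -5·5 + ½·-9·5² = -137.5 cm; v ends -50 cm/s.
5–8 s: v starts -50 cm/s; Δx = -50·3 + ½·-10·3² = -195 cm; v ends -80 cm/s.
8–9 s: v starts -80 cm/s; Δx = -80·1 + ½·-4·1² = -82 cm; v ends -84 cm/s.
9–14 s: v starts -84 cm/s; Δx = -84·5 + ½·6·5² = -345 cm; v ends -54 cm/s.
x(14) = -1 + Σ Δx = -760.5 cm.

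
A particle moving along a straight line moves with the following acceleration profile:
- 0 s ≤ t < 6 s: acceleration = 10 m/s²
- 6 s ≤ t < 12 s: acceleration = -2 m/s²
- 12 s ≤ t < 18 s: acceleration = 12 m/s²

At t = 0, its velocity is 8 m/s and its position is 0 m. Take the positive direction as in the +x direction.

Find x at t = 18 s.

On each constant-a segment, Δv = aΔt and Δx = v₀Δt + ½aΔt²; chain segment to segment.
0–6 s: v starts 8 m/s; Δx = 8·6 + ½·10·6² = 228 m; v ends 68 m/s.
6–12 s: v starts 68 m/s; Δx = 68·6 + ½·-2·6² = 372 m; v ends 56 m/s.
12–18 s: v starts 56 m/s; Δx = 56·6 + ½·12·6² = 552 m; v ends 128 m/s.
x(18) = 0 + Σ Δx = 1152 m.

1152 m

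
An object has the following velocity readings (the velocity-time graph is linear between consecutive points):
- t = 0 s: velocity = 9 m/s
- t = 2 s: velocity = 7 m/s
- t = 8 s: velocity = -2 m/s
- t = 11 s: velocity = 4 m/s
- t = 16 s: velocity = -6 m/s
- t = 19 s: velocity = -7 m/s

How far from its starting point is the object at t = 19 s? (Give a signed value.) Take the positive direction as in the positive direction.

Net displacement equals the area under the velocity-time graph (areas below the axis count negative).
0–2 s: ½(9 + 7)(2) = 16 m
2–8 s: ½(7 + -2)(6) = 15 m
8–11 s: ½(-2 + 4)(3) = 3 m
11–16 s: ½(4 + -6)(5) = -5 m
16–19 s: ½(-6 + -7)(3) = -19.5 m
Net displacement = 9.5 m

9.5 m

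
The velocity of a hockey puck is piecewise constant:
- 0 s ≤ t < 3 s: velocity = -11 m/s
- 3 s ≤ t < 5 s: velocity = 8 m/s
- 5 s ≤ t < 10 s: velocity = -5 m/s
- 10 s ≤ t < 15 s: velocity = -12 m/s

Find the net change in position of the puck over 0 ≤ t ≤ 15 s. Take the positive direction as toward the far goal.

-102 m

Displacement is the signed area under the v-t curve.
0–3 s: -11 × 3 = -33 m
3–5 s: 8 × 2 = 16 m
5–10 s: -5 × 5 = -25 m
10–15 s: -12 × 5 = -60 m
Net displacement = -102 m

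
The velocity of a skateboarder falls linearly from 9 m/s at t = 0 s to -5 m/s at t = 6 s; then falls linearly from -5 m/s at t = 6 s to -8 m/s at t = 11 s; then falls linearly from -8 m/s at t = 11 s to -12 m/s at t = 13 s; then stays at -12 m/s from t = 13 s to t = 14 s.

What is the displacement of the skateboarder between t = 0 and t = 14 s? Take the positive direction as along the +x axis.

Displacement is the signed area under the v-t curve.
0–6 s: ½(9 + -5)(6) = 12 m
6–11 s: ½(-5 + -8)(5) = -32.5 m
11–13 s: ½(-8 + -12)(2) = -20 m
13–14 s: -12 × 1 = -12 m
Net displacement = -52.5 m

-52.5 m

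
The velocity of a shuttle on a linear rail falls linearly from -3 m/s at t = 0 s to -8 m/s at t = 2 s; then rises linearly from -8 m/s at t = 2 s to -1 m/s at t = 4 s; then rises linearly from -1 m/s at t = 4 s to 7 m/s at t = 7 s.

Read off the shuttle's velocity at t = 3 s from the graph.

On 2–4 s the graph is linear from -8 to -1 m/s: v(3) = -8 + (-1 − -8)·(3 − 2)/(4 − 2) = -4.5 m/s.

-4.5 m/s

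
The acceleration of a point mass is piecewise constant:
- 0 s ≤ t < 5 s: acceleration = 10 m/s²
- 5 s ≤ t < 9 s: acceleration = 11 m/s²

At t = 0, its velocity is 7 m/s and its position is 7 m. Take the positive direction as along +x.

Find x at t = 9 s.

483 m

On each constant-a segment, Δv = aΔt and Δx = v₀Δt + ½aΔt²; chain segment to segment.
0–5 s: v starts 7 m/s; Δx = 7·5 + ½·10·5² = 160 m; v ends 57 m/s.
5–9 s: v starts 57 m/s; Δx = 57·4 + ½·11·4² = 316 m; v ends 101 m/s.
x(9) = 7 + Σ Δx = 483 m.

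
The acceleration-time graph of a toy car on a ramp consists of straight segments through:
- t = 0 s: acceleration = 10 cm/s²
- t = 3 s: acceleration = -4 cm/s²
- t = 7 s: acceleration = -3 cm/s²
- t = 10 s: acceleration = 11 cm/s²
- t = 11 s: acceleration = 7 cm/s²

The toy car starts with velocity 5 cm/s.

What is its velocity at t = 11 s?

21 cm/s

Δv equals the area under the a-t graph; then v = v₀ + Δv.
0–3 s: ½(10 + -4)(3) = 9 cm/s
3–7 s: ½(-4 + -3)(4) = -14 cm/s
7–10 s: ½(-3 + 11)(3) = 12 cm/s
10–11 s: ½(11 + 7)(1) = 9 cm/s
Δv = 16 cm/s, so v(11) = 5 + (16) = 21 cm/s.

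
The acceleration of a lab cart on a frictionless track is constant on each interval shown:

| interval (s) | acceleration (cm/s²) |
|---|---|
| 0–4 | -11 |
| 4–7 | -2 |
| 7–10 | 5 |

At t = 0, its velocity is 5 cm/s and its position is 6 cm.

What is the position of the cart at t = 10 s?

On each constant-a segment, Δv = aΔt and Δx = v₀Δt + ½aΔt²; chain segment to segment.
0–4 s: v starts 5 cm/s; Δx = 5·4 + ½·-11·4² = -68 cm; v ends -39 cm/s.
4–7 s: v starts -39 cm/s; Δx = -39·3 + ½·-2·3² = -126 cm; v ends -45 cm/s.
7–10 s: v starts -45 cm/s; Δx = -45·3 + ½·5·3² = -112.5 cm; v ends -30 cm/s.
x(10) = 6 + Σ Δx = -300.5 cm.

-300.5 cm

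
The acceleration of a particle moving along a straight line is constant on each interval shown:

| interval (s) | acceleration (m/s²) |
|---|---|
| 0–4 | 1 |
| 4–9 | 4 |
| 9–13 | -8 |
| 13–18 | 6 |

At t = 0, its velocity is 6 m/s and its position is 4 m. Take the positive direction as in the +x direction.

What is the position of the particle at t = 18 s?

257 m

On each constant-a segment, Δv = aΔt and Δx = v₀Δt + ½aΔt²; chain segment to segment.
0–4 s: v starts 6 m/s; Δx = 6·4 + ½·1·4² = 32 m; v ends 10 m/s.
4–9 s: v starts 10 m/s; Δx = 10·5 + ½·4·5² = 100 m; v ends 30 m/s.
9–13 s: v starts 30 m/s; Δx = 30·4 + ½·-8·4² = 56 m; v ends -2 m/s.
13–18 s: v starts -2 m/s; Δx = -2·5 + ½·6·5² = 65 m; v ends 28 m/s.
x(18) = 4 + Σ Δx = 257 m.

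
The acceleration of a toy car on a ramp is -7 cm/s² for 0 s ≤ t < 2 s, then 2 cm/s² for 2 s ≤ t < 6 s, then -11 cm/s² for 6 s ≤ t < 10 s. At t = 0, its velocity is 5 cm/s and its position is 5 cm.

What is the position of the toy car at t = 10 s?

On each constant-a segment, Δv = aΔt and Δx = v₀Δt + ½aΔt²; chain segment to segment.
0–2 s: v starts 5 cm/s; Δx = 5·2 + ½·-7·2² = -4 cm; v ends -9 cm/s.
2–6 s: v starts -9 cm/s; Δx = -9·4 + ½·2·4² = -20 cm; v ends -1 cm/s.
6–10 s: v starts -1 cm/s; Δx = -1·4 + ½·-11·4² = -92 cm; v ends -45 cm/s.
x(10) = 5 + Σ Δx = -111 cm.

-111 cm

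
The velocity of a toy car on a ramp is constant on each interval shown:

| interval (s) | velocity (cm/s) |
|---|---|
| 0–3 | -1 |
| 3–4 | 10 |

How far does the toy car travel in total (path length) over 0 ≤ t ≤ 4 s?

13 cm

Total distance travelled is ∫|v| dt — sum the magnitudes of each area piece.
0–3 s: |-1| × 3 = 3 cm
3–4 s: |10| × 1 = 10 cm
Total distance = 13 cm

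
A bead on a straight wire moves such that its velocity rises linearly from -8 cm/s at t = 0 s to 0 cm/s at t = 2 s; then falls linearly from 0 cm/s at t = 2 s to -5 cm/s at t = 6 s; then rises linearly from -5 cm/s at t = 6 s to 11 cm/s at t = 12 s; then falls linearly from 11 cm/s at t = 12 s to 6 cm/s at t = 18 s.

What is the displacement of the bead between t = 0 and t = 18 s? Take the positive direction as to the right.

51 cm

Net displacement equals the area under the velocity-time graph (areas below the axis count negative).
0–2 s: ½(-8 + 0)(2) = -8 cm
2–6 s: ½(0 + -5)(4) = -10 cm
6–12 s: ½(-5 + 11)(6) = 18 cm
12–18 s: ½(11 + 6)(6) = 51 cm
Net displacement = 51 cm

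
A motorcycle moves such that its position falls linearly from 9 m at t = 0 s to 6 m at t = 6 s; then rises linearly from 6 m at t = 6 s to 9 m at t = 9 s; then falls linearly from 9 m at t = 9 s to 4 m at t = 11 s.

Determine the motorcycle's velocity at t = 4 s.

-0.5 m/s

Velocity is the slope of the x-t graph on 0–6 s: (6 − 9)/(6 − 0) = -0.5 m/s.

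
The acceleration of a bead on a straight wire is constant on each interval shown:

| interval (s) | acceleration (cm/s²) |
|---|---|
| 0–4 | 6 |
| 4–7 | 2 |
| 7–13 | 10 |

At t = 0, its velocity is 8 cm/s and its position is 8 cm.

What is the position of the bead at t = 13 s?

601 cm

On each constant-a segment, Δv = aΔt and Δx = v₀Δt + ½aΔt²; chain segment to segment.
0–4 s: v starts 8 cm/s; Δx = 8·4 + ½·6·4² = 80 cm; v ends 32 cm/s.
4–7 s: v starts 32 cm/s; Δx = 32·3 + ½·2·3² = 105 cm; v ends 38 cm/s.
7–13 s: v starts 38 cm/s; Δx = 38·6 + ½·10·6² = 408 cm; v ends 98 cm/s.
x(13) = 8 + Σ Δx = 601 cm.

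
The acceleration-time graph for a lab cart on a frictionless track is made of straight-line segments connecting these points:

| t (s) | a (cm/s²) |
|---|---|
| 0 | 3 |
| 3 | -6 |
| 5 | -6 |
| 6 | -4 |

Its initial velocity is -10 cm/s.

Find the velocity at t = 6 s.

-31.5 cm/s

Δv equals the area under the a-t graph; then v = v₀ + Δv.
0–3 s: ½(3 + -6)(3) = -4.5 cm/s
3–5 s: -6 × 2 = -12 cm/s
5–6 s: ½(-6 + -4)(1) = -5 cm/s
Δv = -21.5 cm/s, so v(6) = -10 + (-21.5) = -31.5 cm/s.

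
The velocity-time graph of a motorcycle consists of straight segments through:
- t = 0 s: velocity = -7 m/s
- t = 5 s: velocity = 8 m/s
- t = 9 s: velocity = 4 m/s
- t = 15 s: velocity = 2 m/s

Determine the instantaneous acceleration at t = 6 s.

-1 m/s²

Acceleration is the slope of the v-t graph on 5–9 s: (4 − 8)/(9 − 5) = -1 m/s².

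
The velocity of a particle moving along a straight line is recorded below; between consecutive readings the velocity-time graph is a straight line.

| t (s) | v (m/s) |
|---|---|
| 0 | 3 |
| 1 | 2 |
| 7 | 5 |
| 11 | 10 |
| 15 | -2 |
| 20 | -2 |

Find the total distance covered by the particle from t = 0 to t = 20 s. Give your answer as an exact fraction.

Total distance travelled is ∫|v| dt — sum the magnitudes of each area piece.
0–1 s: |½(3 + 2)(1)| = 2.5 m
1–7 s: |½(2 + 5)(6)| = 21 m
7–11 s: |½(5 + 10)(4)| = 30 m
11–15 s: v = 0 at t = 43/3 s; triangle areas 50/3 + 2/3 = 52/3 m
15–20 s: |-2| × 5 = 10 m
Total distance = 485/6 m

485/6 m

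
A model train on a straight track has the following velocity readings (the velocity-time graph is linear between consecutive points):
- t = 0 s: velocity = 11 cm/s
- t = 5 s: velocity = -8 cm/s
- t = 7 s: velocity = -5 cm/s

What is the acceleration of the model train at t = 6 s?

1.5 cm/s²

Acceleration is the slope of the v-t graph on 5–7 s: (-5 − -8)/(7 − 5) = 1.5 cm/s².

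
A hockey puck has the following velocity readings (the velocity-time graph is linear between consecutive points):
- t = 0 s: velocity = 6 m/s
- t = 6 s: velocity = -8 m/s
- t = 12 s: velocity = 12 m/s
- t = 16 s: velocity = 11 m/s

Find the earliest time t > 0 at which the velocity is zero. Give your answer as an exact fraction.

t = 18/7 s

v changes sign on 0–6 s (from 6 to -8); the graph is linear there, so v = 0 at t = 0 + (-6)·(6 − 0)/(-8 − 6) = 18/7 s.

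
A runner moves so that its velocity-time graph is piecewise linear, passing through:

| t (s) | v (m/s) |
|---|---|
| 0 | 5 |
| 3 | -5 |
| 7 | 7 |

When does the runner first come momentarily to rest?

t = 1.5 s

v changes sign on 0–3 s (from 5 to -5); the graph is linear there, so v = 0 at t = 0 + (-5)·(3 − 0)/(-5 − 5) = 1.5 s.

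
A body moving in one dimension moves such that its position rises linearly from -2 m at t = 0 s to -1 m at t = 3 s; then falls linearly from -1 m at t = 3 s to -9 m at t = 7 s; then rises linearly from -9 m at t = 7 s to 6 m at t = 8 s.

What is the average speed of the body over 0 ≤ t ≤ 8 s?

3 m/s

Average speed = (total path length)/(elapsed time); on a piecewise-linear x-t graph the path length is Σ|Δx|.
0–3 s: |Δx| = |-1 − -2| = 1 m
3–7 s: |Δx| = |-9 − -1| = 8 m
7–8 s: |Δx| = |6 − -9| = 15 m
Total path = 24 m; average speed = 24/8 = 3 m/s.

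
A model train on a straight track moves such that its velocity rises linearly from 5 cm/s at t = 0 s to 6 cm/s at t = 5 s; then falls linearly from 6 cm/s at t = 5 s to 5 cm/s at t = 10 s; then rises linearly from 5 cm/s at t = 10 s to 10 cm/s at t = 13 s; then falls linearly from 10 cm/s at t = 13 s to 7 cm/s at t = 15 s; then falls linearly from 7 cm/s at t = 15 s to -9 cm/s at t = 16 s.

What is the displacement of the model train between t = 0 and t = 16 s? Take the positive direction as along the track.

Displacement is the signed area under the v-t curve.
0–5 s: ½(5 + 6)(5) = 27.5 cm
5–10 s: ½(6 + 5)(5) = 27.5 cm
10–13 s: ½(5 + 10)(3) = 22.5 cm
13–15 s: ½(10 + 7)(2) = 17 cm
15–16 s: ½(7 + -9)(1) = -1 cm
Net displacement = 93.5 cm

93.5 cm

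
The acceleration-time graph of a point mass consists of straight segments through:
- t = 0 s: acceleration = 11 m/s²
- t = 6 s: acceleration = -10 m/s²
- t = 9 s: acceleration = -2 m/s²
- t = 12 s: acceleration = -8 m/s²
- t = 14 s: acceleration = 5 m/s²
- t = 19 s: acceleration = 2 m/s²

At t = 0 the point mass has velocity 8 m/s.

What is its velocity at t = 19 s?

-7.5 m/s

Δv equals the area under the a-t graph; then v = v₀ + Δv.
0–6 s: ½(11 + -10)(6) = 3 m/s
6–9 s: ½(-10 + -2)(3) = -18 m/s
9–12 s: ½(-2 + -8)(3) = -15 m/s
12–14 s: ½(-8 + 5)(2) = -3 m/s
14–19 s: ½(5 + 2)(5) = 17.5 m/s
Δv = -15.5 m/s, so v(19) = 8 + (-15.5) = -7.5 m/s.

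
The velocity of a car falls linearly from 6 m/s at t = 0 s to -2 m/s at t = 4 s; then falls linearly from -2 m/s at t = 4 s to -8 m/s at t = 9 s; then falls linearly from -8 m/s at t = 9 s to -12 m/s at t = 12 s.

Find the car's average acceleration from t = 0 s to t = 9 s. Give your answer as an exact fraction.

-14/9 m/s²

Average acceleration = Δv/Δt = (-8 − 6)/(9 − 0) = -14/9 m/s².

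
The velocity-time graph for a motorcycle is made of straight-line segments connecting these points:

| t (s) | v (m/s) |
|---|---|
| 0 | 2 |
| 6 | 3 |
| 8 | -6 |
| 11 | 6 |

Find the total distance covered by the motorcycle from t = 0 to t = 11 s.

Distance (not displacement) is the total path length: add the absolute areas under v-t.
0–6 s: |½(2 + 3)(6)| = 15 m
6–8 s: v = 0 at t = 20/3 s; triangle areas 1 + 4 = 5 m
8–11 s: v = 0 at t = 9.5 s; triangle areas 4.5 + 4.5 = 9 m
Total distance = 29 m

29 m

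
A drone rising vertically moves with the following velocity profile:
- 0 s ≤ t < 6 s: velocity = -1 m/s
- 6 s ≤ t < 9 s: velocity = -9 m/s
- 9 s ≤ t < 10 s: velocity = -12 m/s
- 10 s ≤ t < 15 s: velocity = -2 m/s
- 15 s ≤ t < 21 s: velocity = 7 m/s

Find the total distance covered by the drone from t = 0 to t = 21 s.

Total distance travelled is ∫|v| dt — sum the magnitudes of each area piece.
0–6 s: |-1| × 6 = 6 m
6–9 s: |-9| × 3 = 27 m
9–10 s: |-12| × 1 = 12 m
10–15 s: |-2| × 5 = 10 m
15–21 s: |7| × 6 = 42 m
Total distance = 97 m

97 m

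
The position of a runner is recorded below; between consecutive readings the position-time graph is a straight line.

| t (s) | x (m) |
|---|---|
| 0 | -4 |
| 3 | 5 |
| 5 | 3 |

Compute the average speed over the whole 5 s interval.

2.2 m/s

Average speed = (total path length)/(elapsed time); on a piecewise-linear x-t graph the path length is Σ|Δx|.
0–3 s: |Δx| = |5 − -4| = 9 m
3–5 s: |Δx| = |3 − 5| = 2 m
Total path = 11 m; average speed = 11/5 = 2.2 m/s.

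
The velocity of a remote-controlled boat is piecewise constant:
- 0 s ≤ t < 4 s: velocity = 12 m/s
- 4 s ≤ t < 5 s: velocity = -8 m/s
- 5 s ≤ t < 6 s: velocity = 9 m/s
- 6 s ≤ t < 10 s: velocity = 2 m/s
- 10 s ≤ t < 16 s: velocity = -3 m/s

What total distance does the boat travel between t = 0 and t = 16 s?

91 m

Total distance travelled is ∫|v| dt — sum the magnitudes of each area piece.
0–4 s: |12| × 4 = 48 m
4–5 s: |-8| × 1 = 8 m
5–6 s: |9| × 1 = 9 m
6–10 s: |2| × 4 = 8 m
10–16 s: |-3| × 6 = 18 m
Total distance = 91 m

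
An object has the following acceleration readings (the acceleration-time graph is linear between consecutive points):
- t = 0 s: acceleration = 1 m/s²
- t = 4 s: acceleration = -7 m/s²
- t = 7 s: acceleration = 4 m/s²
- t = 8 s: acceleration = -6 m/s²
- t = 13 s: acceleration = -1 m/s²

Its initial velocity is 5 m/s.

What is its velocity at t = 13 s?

-30 m/s

Δv equals the area under the a-t graph; then v = v₀ + Δv.
0–4 s: ½(1 + -7)(4) = -12 m/s
4–7 s: ½(-7 + 4)(3) = -4.5 m/s
7–8 s: ½(4 + -6)(1) = -1 m/s
8–13 s: ½(-6 + -1)(5) = -17.5 m/s
Δv = -35 m/s, so v(13) = 5 + (-35) = -30 m/s.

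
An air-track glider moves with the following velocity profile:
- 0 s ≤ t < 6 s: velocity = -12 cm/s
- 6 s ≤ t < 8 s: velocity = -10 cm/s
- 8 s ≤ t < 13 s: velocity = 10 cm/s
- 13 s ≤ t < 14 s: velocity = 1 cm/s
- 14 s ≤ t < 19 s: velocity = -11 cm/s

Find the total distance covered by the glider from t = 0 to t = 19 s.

Distance (not displacement) is the total path length: add the absolute areas under v-t.
0–6 s: |-12| × 6 = 72 cm
6–8 s: |-10| × 2 = 20 cm
8–13 s: |10| × 5 = 50 cm
13–14 s: |1| × 1 = 1 cm
14–19 s: |-11| × 5 = 55 cm
Total distance = 198 cm

198 cm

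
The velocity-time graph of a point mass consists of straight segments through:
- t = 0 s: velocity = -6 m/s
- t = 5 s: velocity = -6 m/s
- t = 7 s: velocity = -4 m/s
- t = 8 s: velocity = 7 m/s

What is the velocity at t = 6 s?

On 5–7 s the graph is linear from -6 to -4 m/s: v(6) = -6 + (-4 − -6)·(6 − 5)/(7 − 5) = -5 m/s.

-5 m/s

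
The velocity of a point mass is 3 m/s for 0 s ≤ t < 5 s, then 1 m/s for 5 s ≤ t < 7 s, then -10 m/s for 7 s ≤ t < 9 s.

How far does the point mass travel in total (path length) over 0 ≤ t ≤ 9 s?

37 m

Total distance travelled is ∫|v| dt — sum the magnitudes of each area piece.
0–5 s: |3| × 5 = 15 m
5–7 s: |1| × 2 = 2 m
7–9 s: |-10| × 2 = 20 m
Total distance = 37 m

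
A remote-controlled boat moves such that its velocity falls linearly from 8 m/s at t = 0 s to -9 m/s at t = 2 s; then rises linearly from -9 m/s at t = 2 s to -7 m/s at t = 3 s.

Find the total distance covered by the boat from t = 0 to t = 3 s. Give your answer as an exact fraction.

281/17 m

Total distance travelled is ∫|v| dt — sum the magnitudes of each area piece.
0–2 s: v = 0 at t = 16/17 s; triangle areas 64/17 + 81/17 = 145/17 m
2–3 s: |½(-9 + -7)(1)| = 8 m
Total distance = 281/17 m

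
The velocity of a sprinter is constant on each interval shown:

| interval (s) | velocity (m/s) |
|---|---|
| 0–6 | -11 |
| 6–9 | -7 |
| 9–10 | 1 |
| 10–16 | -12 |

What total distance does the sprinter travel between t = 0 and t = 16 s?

Distance (not displacement) is the total path length: add the absolute areas under v-t.
0–6 s: |-11| × 6 = 66 m
6–9 s: |-7| × 3 = 21 m
9–10 s: |1| × 1 = 1 m
10–16 s: |-12| × 6 = 72 m
Total distance = 160 m

160 m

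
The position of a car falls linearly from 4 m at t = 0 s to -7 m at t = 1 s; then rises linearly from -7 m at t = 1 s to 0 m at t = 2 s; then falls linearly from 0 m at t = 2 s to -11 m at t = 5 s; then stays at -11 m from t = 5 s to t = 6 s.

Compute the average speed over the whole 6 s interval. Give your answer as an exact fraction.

Average speed = (total path length)/(elapsed time); on a piecewise-linear x-t graph the path length is Σ|Δx|.
0–1 s: |Δx| = |-7 − 4| = 11 m
1–2 s: |Δx| = |0 − -7| = 7 m
2–5 s: |Δx| = |-11 − 0| = 11 m
5–6 s: |Δx| = |-11 − -11| = 0 m
Total path = 29 m; average speed = 29/6 = 29/6 m/s.

29/6 m/s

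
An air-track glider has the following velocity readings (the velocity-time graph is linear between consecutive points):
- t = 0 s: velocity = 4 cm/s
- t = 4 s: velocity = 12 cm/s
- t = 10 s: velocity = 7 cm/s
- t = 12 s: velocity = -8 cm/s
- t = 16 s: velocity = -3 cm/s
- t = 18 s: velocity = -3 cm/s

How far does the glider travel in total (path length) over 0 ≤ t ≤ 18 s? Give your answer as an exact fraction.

Distance (not displacement) is the total path length: add the absolute areas under v-t.
0–4 s: |½(4 + 12)(4)| = 32 cm
4–10 s: |½(12 + 7)(6)| = 57 cm
10–12 s: v = 0 at t = 164/15 s; triangle areas 49/15 + 64/15 = 113/15 cm
12–16 s: |½(-8 + -3)(4)| = 22 cm
16–18 s: |-3| × 2 = 6 cm
Total distance = 1868/15 cm

1868/15 cm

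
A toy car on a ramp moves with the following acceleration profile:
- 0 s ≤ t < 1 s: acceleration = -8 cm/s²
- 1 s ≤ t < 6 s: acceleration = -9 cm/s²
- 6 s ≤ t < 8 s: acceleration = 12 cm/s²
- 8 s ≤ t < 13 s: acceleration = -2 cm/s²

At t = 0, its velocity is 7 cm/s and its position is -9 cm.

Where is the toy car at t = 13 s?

-326.5 cm

On each constant-a segment, Δv = aΔt and Δx = v₀Δt + ½aΔt²; chain segment to segment.
0–1 s: v starts 7 cm/s; Δx = 7·1 + ½·-8·1² = 3 cm; v ends -1 cm/s.
1–6 s: v starts -1 cm/s; Δx = -1·5 + ½·-9·5² = -117.5 cm; v ends -46 cm/s.
6–8 s: v starts -46 cm/s; Δx = -46·2 + ½·12·2² = -68 cm; v ends -22 cm/s.
8–13 s: v starts -22 cm/s; Δx = -22·5 + ½·-2·5² = -135 cm; v ends -32 cm/s.
x(13) = -9 + Σ Δx = -326.5 cm.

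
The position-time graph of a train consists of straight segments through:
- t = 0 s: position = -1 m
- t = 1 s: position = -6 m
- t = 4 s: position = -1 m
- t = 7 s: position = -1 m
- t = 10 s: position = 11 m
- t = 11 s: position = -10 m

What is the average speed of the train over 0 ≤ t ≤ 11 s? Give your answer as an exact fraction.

Average speed = (total path length)/(elapsed time); on a piecewise-linear x-t graph the path length is Σ|Δx|.
0–1 s: |Δx| = |-6 − -1| = 5 m
1–4 s: |Δx| = |-1 − -6| = 5 m
4–7 s: |Δx| = |-1 − -1| = 0 m
7–10 s: |Δx| = |11 − -1| = 12 m
10–11 s: |Δx| = |-10 − 11| = 21 m
Total path = 43 m; average speed = 43/11 = 43/11 m/s.

43/11 m/s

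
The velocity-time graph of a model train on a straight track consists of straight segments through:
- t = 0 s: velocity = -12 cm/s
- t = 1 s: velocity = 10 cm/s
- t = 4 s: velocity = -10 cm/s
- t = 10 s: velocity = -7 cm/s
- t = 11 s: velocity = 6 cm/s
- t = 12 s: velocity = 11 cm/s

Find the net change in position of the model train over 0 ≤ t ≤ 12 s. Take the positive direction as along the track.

-44 cm

Displacement is the signed area under the v-t curve.
0–1 s: ½(-12 + 10)(1) = -1 cm
1–4 s: ½(10 + -10)(3) = 0 cm
4–10 s: ½(-10 + -7)(6) = -51 cm
10–11 s: ½(-7 + 6)(1) = -0.5 cm
11–12 s: ½(6 + 11)(1) = 8.5 cm
Net displacement = -44 cm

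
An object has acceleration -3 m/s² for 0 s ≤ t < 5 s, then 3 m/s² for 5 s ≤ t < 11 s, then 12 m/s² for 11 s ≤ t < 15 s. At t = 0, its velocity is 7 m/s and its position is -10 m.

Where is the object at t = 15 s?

129.5 m

On each constant-a segment, Δv = aΔt and Δx = v₀Δt + ½aΔt²; chain segment to segment.
0–5 s: v starts 7 m/s; Δx = 7·5 + ½·-3·5² = -2.5 m; v ends -8 m/s.
5–11 s: v starts -8 m/s; Δx = -8·6 + ½·3·6² = 6 m; v ends 10 m/s.
11–15 s: v starts 10 m/s; Δx = 10·4 + ½·12·4² = 136 m; v ends 58 m/s.
x(15) = -10 + Σ Δx = 129.5 m.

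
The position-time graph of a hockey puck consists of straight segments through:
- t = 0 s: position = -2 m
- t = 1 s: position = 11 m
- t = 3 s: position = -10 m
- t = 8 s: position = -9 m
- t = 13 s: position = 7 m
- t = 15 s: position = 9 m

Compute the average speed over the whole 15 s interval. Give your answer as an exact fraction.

53/15 m/s

Average speed = (total path length)/(elapsed time); on a piecewise-linear x-t graph the path length is Σ|Δx|.
0–1 s: |Δx| = |11 − -2| = 13 m
1–3 s: |Δx| = |-10 − 11| = 21 m
3–8 s: |Δx| = |-9 − -10| = 1 m
8–13 s: |Δx| = |7 − -9| = 16 m
13–15 s: |Δx| = |9 − 7| = 2 m
Total path = 53 m; average speed = 53/15 = 53/15 m/s.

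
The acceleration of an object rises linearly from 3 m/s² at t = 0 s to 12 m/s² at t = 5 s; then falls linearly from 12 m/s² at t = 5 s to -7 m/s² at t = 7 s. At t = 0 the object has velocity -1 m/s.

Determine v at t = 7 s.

41.5 m/s

Δv equals the area under the a-t graph; then v = v₀ + Δv.
0–5 s: ½(3 + 12)(5) = 37.5 m/s
5–7 s: ½(12 + -7)(2) = 5 m/s
Δv = 42.5 m/s, so v(7) = -1 + (42.5) = 41.5 m/s.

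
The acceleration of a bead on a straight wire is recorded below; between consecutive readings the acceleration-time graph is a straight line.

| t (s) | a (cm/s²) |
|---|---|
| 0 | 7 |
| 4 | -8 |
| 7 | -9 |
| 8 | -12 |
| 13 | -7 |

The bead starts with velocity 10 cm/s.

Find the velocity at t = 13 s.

-75.5 cm/s

Δv equals the area under the a-t graph; then v = v₀ + Δv.
0–4 s: ½(7 + -8)(4) = -2 cm/s
4–7 s: ½(-8 + -9)(3) = -25.5 cm/s
7–8 s: ½(-9 + -12)(1) = -10.5 cm/s
8–13 s: ½(-12 + -7)(5) = -47.5 cm/s
Δv = -85.5 cm/s, so v(13) = 10 + (-85.5) = -75.5 cm/s.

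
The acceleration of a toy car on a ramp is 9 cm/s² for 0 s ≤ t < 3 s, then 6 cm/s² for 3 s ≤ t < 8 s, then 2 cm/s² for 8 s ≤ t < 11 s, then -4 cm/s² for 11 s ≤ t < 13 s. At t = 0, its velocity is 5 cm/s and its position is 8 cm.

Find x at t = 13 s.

621.5 cm

On each constant-a segment, Δv = aΔt and Δx = v₀Δt + ½aΔt²; chain segment to segment.
0–3 s: v starts 5 cm/s; Δx = 5·3 + ½·9·3² = 55.5 cm; v ends 32 cm/s.
3–8 s: v starts 32 cm/s; Δx = 32·5 + ½·6·5² = 235 cm; v ends 62 cm/s.
8–11 s: v starts 62 cm/s; Δx = 62·3 + ½·2·3² = 195 cm; v ends 68 cm/s.
11–13 s: v starts 68 cm/s; Δx = 68·2 + ½·-4·2² = 128 cm; v ends 60 cm/s.
x(13) = 8 + Σ Δx = 621.5 cm.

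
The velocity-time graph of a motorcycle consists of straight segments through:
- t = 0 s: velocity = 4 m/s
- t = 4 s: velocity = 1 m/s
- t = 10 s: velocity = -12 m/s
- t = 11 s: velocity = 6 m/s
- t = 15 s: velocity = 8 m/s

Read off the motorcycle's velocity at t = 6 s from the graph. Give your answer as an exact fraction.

-10/3 m/s

On 4–10 s the graph is linear from 1 to -12 m/s: v(6) = 1 + (-12 − 1)·(6 − 4)/(10 − 4) = -10/3 m/s.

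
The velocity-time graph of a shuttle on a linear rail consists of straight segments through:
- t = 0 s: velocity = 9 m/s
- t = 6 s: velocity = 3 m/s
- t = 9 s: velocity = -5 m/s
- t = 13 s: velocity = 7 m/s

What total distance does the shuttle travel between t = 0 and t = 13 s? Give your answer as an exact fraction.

1313/24 m

Total distance travelled is ∫|v| dt — sum the magnitudes of each area piece.
0–6 s: |½(9 + 3)(6)| = 36 m
6–9 s: v = 0 at t = 7.125 s; triangle areas 1.6875 + 4.6875 = 6.375 m
9–13 s: v = 0 at t = 32/3 s; triangle areas 25/6 + 49/6 = 37/3 m
Total distance = 1313/24 m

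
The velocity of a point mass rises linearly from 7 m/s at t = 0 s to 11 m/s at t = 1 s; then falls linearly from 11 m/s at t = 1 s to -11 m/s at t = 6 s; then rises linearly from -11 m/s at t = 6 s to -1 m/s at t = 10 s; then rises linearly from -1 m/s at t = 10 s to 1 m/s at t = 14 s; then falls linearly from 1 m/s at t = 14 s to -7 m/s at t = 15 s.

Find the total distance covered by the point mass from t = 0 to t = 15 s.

Distance (not displacement) is the total path length: add the absolute areas under v-t.
0–1 s: |½(7 + 11)(1)| = 9 m
1–6 s: v = 0 at t = 3.5 s; triangle areas 13.75 + 13.75 = 27.5 m
6–10 s: |½(-11 + -1)(4)| = 24 m
10–14 s: v = 0 at t = 12 s; triangle areas 1 + 1 = 2 m
14–15 s: v = 0 at t = 14.125 s; triangle areas 0.0625 + 3.0625 = 3.125 m
Total distance = 65.625 m

65.625 m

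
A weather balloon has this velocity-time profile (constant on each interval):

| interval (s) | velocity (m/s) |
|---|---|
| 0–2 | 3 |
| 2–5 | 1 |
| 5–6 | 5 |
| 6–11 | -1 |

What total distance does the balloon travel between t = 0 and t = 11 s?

Total distance travelled is ∫|v| dt — sum the magnitudes of each area piece.
0–2 s: |3| × 2 = 6 m
2–5 s: |1| × 3 = 3 m
5–6 s: |5| × 1 = 5 m
6–11 s: |-1| × 5 = 5 m
Total distance = 19 m

19 m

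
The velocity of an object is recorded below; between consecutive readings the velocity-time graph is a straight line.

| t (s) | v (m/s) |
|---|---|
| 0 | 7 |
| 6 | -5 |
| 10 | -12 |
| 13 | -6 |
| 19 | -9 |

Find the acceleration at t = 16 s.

Acceleration is the slope of the v-t graph on 13–19 s: (-9 − -6)/(19 − 13) = -0.5 m/s².

-0.5 m/s²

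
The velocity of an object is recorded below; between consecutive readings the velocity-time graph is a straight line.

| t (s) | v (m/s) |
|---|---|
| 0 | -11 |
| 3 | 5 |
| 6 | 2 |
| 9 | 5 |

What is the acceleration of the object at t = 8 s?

1 m/s²

Acceleration is the slope of the v-t graph on 6–9 s: (5 − 2)/(9 − 6) = 1 m/s².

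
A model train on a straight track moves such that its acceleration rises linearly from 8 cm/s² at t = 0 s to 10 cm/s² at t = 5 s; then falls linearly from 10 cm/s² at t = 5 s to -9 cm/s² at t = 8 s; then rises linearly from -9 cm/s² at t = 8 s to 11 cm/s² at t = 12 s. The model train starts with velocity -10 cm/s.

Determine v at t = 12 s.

40.5 cm/s

Δv equals the area under the a-t graph; then v = v₀ + Δv.
0–5 s: ½(8 + 10)(5) = 45 cm/s
5–8 s: ½(10 + -9)(3) = 1.5 cm/s
8–12 s: ½(-9 + 11)(4) = 4 cm/s
Δv = 50.5 cm/s, so v(12) = -10 + (50.5) = 40.5 cm/s.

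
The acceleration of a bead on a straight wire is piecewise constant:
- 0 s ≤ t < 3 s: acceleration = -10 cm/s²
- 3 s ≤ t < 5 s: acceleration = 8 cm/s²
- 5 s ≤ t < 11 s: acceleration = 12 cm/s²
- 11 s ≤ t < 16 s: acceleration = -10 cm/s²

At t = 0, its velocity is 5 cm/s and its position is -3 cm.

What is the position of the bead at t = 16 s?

285 cm

On each constant-a segment, Δv = aΔt and Δx = v₀Δt + ½aΔt²; chain segment to segment.
0–3 s: v starts 5 cm/s; Δx = 5·3 + ½·-10·3² = -30 cm; v ends -25 cm/s.
3–5 s: v starts -25 cm/s; Δx = -25·2 + ½·8·2² = -34 cm; v ends -9 cm/s.
5–11 s: v starts -9 cm/s; Δx = -9·6 + ½·12·6² = 162 cm; v ends 63 cm/s.
11–16 s: v starts 63 cm/s; Δx = 63·5 + ½·-10·5² = 190 cm; v ends 13 cm/s.
x(16) = -3 + Σ Δx = 285 cm.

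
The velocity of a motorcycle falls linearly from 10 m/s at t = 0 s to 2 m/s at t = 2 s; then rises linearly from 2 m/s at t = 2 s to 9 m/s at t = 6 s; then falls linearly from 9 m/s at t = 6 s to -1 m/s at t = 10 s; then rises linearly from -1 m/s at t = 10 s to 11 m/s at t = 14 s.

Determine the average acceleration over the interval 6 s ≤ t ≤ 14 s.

0.25 m/s²

Average acceleration = Δv/Δt = (11 − 9)/(14 − 6) = 0.25 m/s².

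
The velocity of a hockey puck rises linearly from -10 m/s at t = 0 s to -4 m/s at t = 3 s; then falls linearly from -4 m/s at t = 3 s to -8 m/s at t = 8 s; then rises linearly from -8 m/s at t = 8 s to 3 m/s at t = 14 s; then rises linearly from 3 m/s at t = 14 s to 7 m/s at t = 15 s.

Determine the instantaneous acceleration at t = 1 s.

Acceleration is the slope of the v-t graph on 0–3 s: (-4 − -10)/(3 − 0) = 2 m/s².

2 m/s²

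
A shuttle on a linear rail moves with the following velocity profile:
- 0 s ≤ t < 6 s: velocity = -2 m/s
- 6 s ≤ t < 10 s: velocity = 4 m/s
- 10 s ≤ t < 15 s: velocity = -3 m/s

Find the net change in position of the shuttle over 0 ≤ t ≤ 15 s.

-11 m

Displacement is the signed area under the v-t curve.
0–6 s: -2 × 6 = -12 m
6–10 s: 4 × 4 = 16 m
10–15 s: -3 × 5 = -15 m
Net displacement = -11 m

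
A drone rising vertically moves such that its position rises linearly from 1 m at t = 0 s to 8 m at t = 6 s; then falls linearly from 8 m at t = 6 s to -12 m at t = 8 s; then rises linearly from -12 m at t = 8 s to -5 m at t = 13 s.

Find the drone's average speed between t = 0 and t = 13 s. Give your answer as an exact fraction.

Average speed = (total path length)/(elapsed time); on a piecewise-linear x-t graph the path length is Σ|Δx|.
0–6 s: |Δx| = |8 − 1| = 7 m
6–8 s: |Δx| = |-12 − 8| = 20 m
8–13 s: |Δx| = |-5 − -12| = 7 m
Total path = 34 m; average speed = 34/13 = 34/13 m/s.

34/13 m/s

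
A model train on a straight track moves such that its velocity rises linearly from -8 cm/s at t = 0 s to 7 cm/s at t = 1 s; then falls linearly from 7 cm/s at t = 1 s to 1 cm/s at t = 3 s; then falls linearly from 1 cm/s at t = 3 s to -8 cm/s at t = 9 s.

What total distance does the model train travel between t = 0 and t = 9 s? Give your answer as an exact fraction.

Total distance travelled is ∫|v| dt — sum the magnitudes of each area piece.
0–1 s: v = 0 at t = 8/15 s; triangle areas 32/15 + 49/30 = 113/30 cm
1–3 s: |½(7 + 1)(2)| = 8 cm
3–9 s: v = 0 at t = 11/3 s; triangle areas 1/3 + 64/3 = 65/3 cm
Total distance = 1003/30 cm

1003/30 cm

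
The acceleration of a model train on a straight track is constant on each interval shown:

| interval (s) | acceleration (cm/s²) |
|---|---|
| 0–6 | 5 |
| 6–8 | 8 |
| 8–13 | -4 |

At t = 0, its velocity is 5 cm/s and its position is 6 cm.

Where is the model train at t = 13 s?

417 cm

On each constant-a segment, Δv = aΔt and Δx = v₀Δt + ½aΔt²; chain segment to segment.
0–6 s: v starts 5 cm/s; Δx = 5·6 + ½·5·6² = 120 cm; v ends 35 cm/s.
6–8 s: v starts 35 cm/s; Δx = 35·2 + ½·8·2² = 86 cm; v ends 51 cm/s.
8–13 s: v starts 51 cm/s; Δx = 51·5 + ½·-4·5² = 205 cm; v ends 31 cm/s.
x(13) = 6 + Σ Δx = 417 cm.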